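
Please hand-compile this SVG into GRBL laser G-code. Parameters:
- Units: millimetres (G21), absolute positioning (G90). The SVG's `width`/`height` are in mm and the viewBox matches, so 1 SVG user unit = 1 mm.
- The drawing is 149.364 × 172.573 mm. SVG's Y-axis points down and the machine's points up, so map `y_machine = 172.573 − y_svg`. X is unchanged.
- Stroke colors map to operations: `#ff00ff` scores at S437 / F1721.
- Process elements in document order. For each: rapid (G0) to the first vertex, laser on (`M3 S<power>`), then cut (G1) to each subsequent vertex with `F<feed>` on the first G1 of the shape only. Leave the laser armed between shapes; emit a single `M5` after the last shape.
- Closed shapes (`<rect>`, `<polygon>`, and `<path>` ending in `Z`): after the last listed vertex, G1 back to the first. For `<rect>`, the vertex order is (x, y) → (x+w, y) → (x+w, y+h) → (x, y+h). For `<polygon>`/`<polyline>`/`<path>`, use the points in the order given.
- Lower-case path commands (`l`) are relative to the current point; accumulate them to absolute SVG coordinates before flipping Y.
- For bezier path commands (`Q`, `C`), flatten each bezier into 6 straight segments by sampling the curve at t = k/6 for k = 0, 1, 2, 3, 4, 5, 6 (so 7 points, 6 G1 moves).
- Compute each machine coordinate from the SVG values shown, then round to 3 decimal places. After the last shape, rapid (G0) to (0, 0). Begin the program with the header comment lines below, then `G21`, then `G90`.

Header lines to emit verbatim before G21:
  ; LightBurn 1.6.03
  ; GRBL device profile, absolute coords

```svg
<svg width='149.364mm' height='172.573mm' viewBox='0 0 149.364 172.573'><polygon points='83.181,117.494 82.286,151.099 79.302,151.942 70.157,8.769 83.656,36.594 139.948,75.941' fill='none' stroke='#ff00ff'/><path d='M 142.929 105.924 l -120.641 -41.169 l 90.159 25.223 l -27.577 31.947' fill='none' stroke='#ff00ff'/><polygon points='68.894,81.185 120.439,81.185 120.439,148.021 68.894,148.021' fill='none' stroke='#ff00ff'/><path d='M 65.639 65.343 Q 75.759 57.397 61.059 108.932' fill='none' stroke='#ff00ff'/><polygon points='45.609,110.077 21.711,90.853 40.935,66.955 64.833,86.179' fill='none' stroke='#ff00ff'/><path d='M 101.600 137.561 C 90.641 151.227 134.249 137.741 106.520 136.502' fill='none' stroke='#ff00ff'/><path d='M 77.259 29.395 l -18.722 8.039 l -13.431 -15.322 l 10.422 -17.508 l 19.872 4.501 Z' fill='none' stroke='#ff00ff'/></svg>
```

; LightBurn 1.6.03
; GRBL device profile, absolute coords
G21
G90
G0 X83.181 Y55.079
M3 S437
G1 X82.286 Y21.474 F1721
G1 X79.302 Y20.631
G1 X70.157 Y163.804
G1 X83.656 Y135.979
G1 X139.948 Y96.632
G1 X83.181 Y55.079
G0 X142.929 Y66.649
M3 S437
G1 X22.288 Y107.818 F1721
G1 X112.447 Y82.595
G1 X84.870 Y50.648
G0 X68.894 Y91.388
M3 S437
G1 X120.439 Y91.388 F1721
G1 X120.439 Y24.552
G1 X68.894 Y24.552
G1 X68.894 Y91.388
G0 X65.639 Y107.230
M3 S437
G1 X68.323 Y108.226 F1721
G1 X69.628 Y105.918
G1 X69.554 Y100.306
G1 X68.101 Y91.389
G1 X65.270 Y79.167
G1 X61.059 Y63.641
G0 X45.609 Y62.496
M3 S437
G1 X21.711 Y81.720 F1721
G1 X40.935 Y105.618
G1 X64.833 Y86.394
G1 X45.609 Y62.496
G0 X101.600 Y35.012
M3 S437
G1 X100.085 Y30.259 F1721
G1 X104.167 Y28.937
G1 X110.349 Y29.952
G1 X115.133 Y32.209
G1 X115.023 Y34.613
G1 X106.520 Y36.071
G0 X77.259 Y143.178
M3 S437
G1 X58.537 Y135.139 F1721
G1 X45.106 Y150.461
G1 X55.528 Y167.969
G1 X75.400 Y163.468
G1 X77.259 Y143.178
M5
G0 X0.000 Y0.000

1 u = 1 mm; y_m = 172.573 − y.

[1] `<polygon>` closed polygon, #ff00ff→score S437 F1721: (83.181,55.079) → (82.286,21.474) → (79.302,20.631) → (70.157,163.804) → (83.656,135.979) → (139.948,96.632) → (83.181,55.079) (closed)

[2] `<path>` open polyline, #ff00ff→score S437 F1721: (142.929,66.649) → (22.288,107.818) → (112.447,82.595) → (84.870,50.648)

[3] `<polygon>` rectangle, #ff00ff→score S437 F1721: (68.894,91.388) → (120.439,91.388) → (120.439,24.552) → (68.894,24.552) → (68.894,91.388) (closed)

[4] `<path>` quadratic bezier, #ff00ff→score S437 F1721: (65.639,107.230) → (68.323,108.226) → (69.628,105.918) → (69.554,100.306) → (68.101,91.389) → (65.270,79.167) → (61.059,63.641)

[5] `<polygon>` regular polygon, #ff00ff→score S437 F1721: (45.609,62.496) → (21.711,81.720) → (40.935,105.618) → (64.833,86.394) → (45.609,62.496) (closed)

[6] `<path>` cubic bezier, #ff00ff→score S437 F1721: (101.600,35.012) → (100.085,30.259) → (104.167,28.937) → (110.349,29.952) → (115.133,32.209) → (115.023,34.613) → (106.520,36.071)

[7] `<path>` regular polygon, #ff00ff→score S437 F1721: (77.259,143.178) → (58.537,135.139) → (45.106,150.461) → (55.528,167.969) → (75.400,163.468) → (77.259,143.178) (closed)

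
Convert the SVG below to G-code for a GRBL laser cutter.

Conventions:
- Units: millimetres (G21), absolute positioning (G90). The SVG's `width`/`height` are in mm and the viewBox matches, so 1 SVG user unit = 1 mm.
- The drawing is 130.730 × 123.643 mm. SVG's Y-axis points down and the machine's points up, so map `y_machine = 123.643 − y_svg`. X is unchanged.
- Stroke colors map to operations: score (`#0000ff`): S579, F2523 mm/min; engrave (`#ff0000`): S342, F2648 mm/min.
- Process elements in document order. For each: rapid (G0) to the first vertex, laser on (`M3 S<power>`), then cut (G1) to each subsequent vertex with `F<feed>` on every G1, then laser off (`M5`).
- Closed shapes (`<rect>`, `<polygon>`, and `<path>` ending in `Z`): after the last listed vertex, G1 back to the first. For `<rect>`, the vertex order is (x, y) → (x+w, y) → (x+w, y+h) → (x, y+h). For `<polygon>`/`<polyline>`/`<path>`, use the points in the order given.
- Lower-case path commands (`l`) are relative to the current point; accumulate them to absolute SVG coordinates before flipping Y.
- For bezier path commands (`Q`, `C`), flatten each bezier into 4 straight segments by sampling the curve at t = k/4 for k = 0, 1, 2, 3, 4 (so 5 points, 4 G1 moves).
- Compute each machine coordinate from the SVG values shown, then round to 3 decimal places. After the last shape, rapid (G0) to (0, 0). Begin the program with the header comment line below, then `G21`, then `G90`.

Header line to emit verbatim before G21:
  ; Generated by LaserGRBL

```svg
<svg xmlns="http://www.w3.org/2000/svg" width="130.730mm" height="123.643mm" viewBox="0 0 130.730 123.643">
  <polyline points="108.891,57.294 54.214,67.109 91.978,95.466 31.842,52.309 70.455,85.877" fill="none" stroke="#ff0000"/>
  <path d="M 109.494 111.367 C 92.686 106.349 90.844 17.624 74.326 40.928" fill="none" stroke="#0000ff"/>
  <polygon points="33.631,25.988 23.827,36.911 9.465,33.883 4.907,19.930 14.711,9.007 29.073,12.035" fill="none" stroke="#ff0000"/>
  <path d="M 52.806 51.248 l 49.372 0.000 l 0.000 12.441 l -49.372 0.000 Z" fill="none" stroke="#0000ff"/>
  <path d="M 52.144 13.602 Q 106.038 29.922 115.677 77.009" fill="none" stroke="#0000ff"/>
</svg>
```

; Generated by LaserGRBL
G21
G90
G0 X108.891 Y66.349
M3 S342
G1 X54.214 Y56.534 F2648
G1 X91.978 Y28.177 F2648
G1 X31.842 Y71.334 F2648
G1 X70.455 Y37.766 F2648
M5
G0 X109.494 Y12.276
M3 S579
G1 X99.231 Y28.676 F2523
G1 X91.801 Y58.116 F2523
G1 X84.426 Y82.246 F2523
G1 X74.326 Y82.715 F2523
M5
G0 X33.631 Y97.655
M3 S342
G1 X23.827 Y86.732 F2648
G1 X9.465 Y89.760 F2648
G1 X4.907 Y103.713 F2648
G1 X14.711 Y114.636 F2648
G1 X29.073 Y111.608 F2648
G1 X33.631 Y97.655 F2648
M5
G0 X52.806 Y72.395
M3 S579
G1 X102.178 Y72.395 F2523
G1 X102.178 Y59.954 F2523
G1 X52.806 Y59.954 F2523
G1 X52.806 Y72.395 F2523
M5
G0 X52.144 Y110.041
M3 S579
G1 X76.325 Y99.958 F2523
G1 X94.974 Y86.029 F2523
G1 X108.092 Y68.255 F2523
G1 X115.677 Y46.634 F2523
M5
G0 X0.000 Y0.000

1 u = 1 mm; y_m = 123.643 − y.

[1] `<polyline>` open polyline, #ff0000→engrave S342 F2648: (108.891,66.349) → (54.214,56.534) → (91.978,28.177) → (31.842,71.334) → (70.455,37.766)

[2] `<path>` cubic bezier, #0000ff→score S579 F2523: (109.494,12.276) → (99.231,28.676) → (91.801,58.116) → (84.426,82.246) → (74.326,82.715)

[3] `<polygon>` regular polygon, #ff0000→engrave S342 F2648: (33.631,97.655) → (23.827,86.732) → (9.465,89.760) → (4.907,103.713) → (14.711,114.636) → (29.073,111.608) → (33.631,97.655) (closed)

[4] `<path>` rectangle, #0000ff→score S579 F2523: (52.806,72.395) → (102.178,72.395) → (102.178,59.954) → (52.806,59.954) → (52.806,72.395) (closed)

[5] `<path>` quadratic bezier, #0000ff→score S579 F2523: (52.144,110.041) → (76.325,99.958) → (94.974,86.029) → (108.092,68.255) → (115.677,46.634)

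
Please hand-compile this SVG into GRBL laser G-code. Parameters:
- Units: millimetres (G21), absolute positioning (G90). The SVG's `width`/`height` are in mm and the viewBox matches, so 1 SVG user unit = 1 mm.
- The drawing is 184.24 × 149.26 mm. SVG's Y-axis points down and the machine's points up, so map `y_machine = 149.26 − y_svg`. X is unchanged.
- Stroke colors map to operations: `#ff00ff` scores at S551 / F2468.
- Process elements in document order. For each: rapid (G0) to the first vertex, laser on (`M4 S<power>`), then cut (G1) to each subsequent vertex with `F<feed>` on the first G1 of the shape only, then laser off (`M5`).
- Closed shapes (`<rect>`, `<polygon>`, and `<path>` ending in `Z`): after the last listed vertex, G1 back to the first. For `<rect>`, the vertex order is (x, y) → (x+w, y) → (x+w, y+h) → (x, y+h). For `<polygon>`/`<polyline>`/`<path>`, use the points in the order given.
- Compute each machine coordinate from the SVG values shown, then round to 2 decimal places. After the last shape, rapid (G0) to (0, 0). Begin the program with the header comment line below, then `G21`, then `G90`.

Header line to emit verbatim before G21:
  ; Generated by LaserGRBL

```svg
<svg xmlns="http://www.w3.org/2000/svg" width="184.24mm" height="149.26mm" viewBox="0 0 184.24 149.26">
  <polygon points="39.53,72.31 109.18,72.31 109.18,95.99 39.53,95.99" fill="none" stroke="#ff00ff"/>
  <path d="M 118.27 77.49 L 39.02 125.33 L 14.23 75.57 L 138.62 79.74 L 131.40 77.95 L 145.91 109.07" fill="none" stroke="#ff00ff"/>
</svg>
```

; Generated by LaserGRBL
G21
G90
G0 X39.53 Y76.95
M4 S551
G1 X109.18 Y76.95 F2468
G1 X109.18 Y53.27
G1 X39.53 Y53.27
G1 X39.53 Y76.95
M5
G0 X118.27 Y71.77
M4 S551
G1 X39.02 Y23.93 F2468
G1 X14.23 Y73.69
G1 X138.62 Y69.52
G1 X131.40 Y71.31
G1 X145.91 Y40.19
M5
G0 X0.00 Y0.00

Since the viewBox matches the mm dimensions, user units are millimetres directly. The only transform is the Y-flip y_m = 149.26 − y_svg.

Shape 1 is a rectangle drawn with `<polygon>`. Its stroke #ff00ff means score at S551, F2468. After flipping Y the toolpath is (39.53,76.95) → (109.18,76.95) → (109.18,53.27) → (39.53,53.27) → (39.53,76.95), returning to the start.

Shape 2 is a open polyline drawn with `<path>`. Its stroke #ff00ff means score at S551, F2468. After flipping Y the toolpath is (118.27,71.77) → (39.02,23.93) → (14.23,73.69) → (138.62,69.52) → (131.40,71.31) → (145.91,40.19).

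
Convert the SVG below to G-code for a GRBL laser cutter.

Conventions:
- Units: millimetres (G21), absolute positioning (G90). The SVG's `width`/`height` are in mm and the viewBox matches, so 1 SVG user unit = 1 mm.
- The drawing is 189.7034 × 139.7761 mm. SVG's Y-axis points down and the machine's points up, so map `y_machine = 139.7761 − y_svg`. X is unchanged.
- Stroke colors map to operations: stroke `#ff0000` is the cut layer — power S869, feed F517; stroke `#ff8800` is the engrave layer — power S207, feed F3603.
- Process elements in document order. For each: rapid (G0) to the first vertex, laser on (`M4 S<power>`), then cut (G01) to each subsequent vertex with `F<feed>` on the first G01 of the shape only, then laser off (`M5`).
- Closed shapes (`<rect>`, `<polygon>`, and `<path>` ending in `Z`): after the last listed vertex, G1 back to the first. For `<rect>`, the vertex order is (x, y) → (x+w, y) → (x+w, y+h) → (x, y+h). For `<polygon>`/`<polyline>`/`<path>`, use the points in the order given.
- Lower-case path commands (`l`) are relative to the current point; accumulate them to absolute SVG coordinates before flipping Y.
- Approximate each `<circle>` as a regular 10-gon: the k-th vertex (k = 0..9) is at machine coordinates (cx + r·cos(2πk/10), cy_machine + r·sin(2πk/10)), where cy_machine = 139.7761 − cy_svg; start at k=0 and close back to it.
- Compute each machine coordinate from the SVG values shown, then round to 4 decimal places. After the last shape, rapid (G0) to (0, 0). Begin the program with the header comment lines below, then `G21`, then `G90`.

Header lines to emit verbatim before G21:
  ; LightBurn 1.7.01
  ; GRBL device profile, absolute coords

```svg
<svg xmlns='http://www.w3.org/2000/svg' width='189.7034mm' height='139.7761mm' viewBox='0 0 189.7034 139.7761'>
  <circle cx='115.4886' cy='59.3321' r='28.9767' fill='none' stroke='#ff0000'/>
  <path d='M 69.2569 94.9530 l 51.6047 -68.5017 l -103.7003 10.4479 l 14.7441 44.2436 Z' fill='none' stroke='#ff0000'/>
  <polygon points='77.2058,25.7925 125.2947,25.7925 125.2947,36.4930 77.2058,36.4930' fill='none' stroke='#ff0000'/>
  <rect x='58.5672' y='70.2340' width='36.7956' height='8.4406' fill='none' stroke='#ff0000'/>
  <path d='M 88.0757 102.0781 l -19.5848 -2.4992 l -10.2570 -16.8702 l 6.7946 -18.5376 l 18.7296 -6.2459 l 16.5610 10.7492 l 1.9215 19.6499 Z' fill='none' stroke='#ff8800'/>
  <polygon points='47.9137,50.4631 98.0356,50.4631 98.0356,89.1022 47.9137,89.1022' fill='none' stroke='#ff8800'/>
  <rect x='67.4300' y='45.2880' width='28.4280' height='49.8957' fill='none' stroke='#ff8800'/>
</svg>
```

; LightBurn 1.7.01
; GRBL device profile, absolute coords
G21
G90
G0 X144.4653 Y80.4440
M4 S869
G01 X138.9312 Y97.4761 F517
G01 X124.4429 Y108.0025
G01 X106.5343 Y108.0025
G01 X92.0460 Y97.4761
G01 X86.5119 Y80.4440
G01 X92.0460 Y63.4119
G01 X106.5343 Y52.8855
G01 X124.4429 Y52.8855
G01 X138.9312 Y63.4119
G01 X144.4653 Y80.4440
M5
G0 X69.2569 Y44.8231
M4 S869
G01 X120.8616 Y113.3248 F517
G01 X17.1613 Y102.8769
G01 X31.9054 Y58.6333
G01 X69.2569 Y44.8231
M5
G0 X77.2058 Y113.9836
M4 S869
G01 X125.2947 Y113.9836 F517
G01 X125.2947 Y103.2831
G01 X77.2058 Y103.2831
G01 X77.2058 Y113.9836
M5
G0 X58.5672 Y69.5421
M4 S869
G01 X95.3628 Y69.5421 F517
G01 X95.3628 Y61.1015
G01 X58.5672 Y61.1015
G01 X58.5672 Y69.5421
M5
G0 X88.0757 Y37.6980
M4 S207
G01 X68.4909 Y40.1972 F3603
G01 X58.2339 Y57.0674
G01 X65.0285 Y75.6050
G01 X83.7581 Y81.8509
G01 X100.3191 Y71.1017
G01 X102.2406 Y51.4518
G01 X88.0757 Y37.6980
M5
G0 X47.9137 Y89.3130
M4 S207
G01 X98.0356 Y89.3130 F3603
G01 X98.0356 Y50.6739
G01 X47.9137 Y50.6739
G01 X47.9137 Y89.3130
M5
G0 X67.4300 Y94.4881
M4 S207
G01 X95.8580 Y94.4881 F3603
G01 X95.8580 Y44.5924
G01 X67.4300 Y44.5924
G01 X67.4300 Y94.4881
M5
G0 X0.0000 Y0.0000

Since the viewBox matches the mm dimensions, user units are millimetres directly. The only transform is the Y-flip y_m = 139.7761 − y_svg.

Shape 1 is a circle drawn with `<circle>`. Its stroke #ff0000 means cut at S869, F517. After flipping Y the toolpath is (144.4653,80.4440) → (138.9312,97.4761) → (124.4429,108.0025) → (106.5343,108.0025) → (92.0460,97.4761) → (86.5119,80.4440) → (92.0460,63.4119) → (106.5343,52.8855) → (124.4429,52.8855) → (138.9312,63.4119) → (144.4653,80.4440), returning to the start.

Shape 2 is a closed polygon drawn with `<path>`. Its stroke #ff0000 means cut at S869, F517. After flipping Y the toolpath is (69.2569,44.8231) → (120.8616,113.3248) → (17.1613,102.8769) → (31.9054,58.6333) → (69.2569,44.8231), returning to the start.

Shape 3 is a rectangle drawn with `<polygon>`. Its stroke #ff0000 means cut at S869, F517. After flipping Y the toolpath is (77.2058,113.9836) → (125.2947,113.9836) → (125.2947,103.2831) → (77.2058,103.2831) → (77.2058,113.9836), returning to the start.

Shape 4 is a rectangle drawn with `<rect>`. Its stroke #ff0000 means cut at S869, F517. After flipping Y the toolpath is (58.5672,69.5421) → (95.3628,69.5421) → (95.3628,61.1015) → (58.5672,61.1015) → (58.5672,69.5421), returning to the start.

Shape 5 is a regular polygon drawn with `<path>`. Its stroke #ff8800 means engrave at S207, F3603. After flipping Y the toolpath is (88.0757,37.6980) → (68.4909,40.1972) → (58.2339,57.0674) → (65.0285,75.6050) → (83.7581,81.8509) → (100.3191,71.1017) → (102.2406,51.4518) → (88.0757,37.6980), returning to the start.

Shape 6 is a rectangle drawn with `<polygon>`. Its stroke #ff8800 means engrave at S207, F3603. After flipping Y the toolpath is (47.9137,89.3130) → (98.0356,89.3130) → (98.0356,50.6739) → (47.9137,50.6739) → (47.9137,89.3130), returning to the start.

Shape 7 is a rectangle drawn with `<rect>`. Its stroke #ff8800 means engrave at S207, F3603. After flipping Y the toolpath is (67.4300,94.4881) → (95.8580,94.4881) → (95.8580,44.5924) → (67.4300,44.5924) → (67.4300,94.4881), returning to the start.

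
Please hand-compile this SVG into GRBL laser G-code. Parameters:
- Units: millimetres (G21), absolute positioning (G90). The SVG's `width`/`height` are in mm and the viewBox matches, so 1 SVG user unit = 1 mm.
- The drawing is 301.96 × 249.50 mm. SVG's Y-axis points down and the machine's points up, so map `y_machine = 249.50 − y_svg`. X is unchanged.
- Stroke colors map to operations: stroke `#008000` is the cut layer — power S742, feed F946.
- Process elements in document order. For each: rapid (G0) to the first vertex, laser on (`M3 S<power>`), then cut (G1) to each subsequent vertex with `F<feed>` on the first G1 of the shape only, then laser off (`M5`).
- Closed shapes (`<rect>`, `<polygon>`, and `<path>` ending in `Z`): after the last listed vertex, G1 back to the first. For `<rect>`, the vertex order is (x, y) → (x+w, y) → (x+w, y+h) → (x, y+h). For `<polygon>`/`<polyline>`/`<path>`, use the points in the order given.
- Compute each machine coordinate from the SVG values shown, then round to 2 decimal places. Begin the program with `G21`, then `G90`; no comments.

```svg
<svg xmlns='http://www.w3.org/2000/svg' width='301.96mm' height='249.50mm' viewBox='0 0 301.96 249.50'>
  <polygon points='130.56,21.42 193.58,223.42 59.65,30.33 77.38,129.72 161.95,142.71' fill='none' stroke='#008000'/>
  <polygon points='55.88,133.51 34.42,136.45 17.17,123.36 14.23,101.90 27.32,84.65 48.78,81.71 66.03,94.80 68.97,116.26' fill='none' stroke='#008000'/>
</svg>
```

1 u = 1 mm; y_m = 249.50 − y.

[1] `<polygon>` closed polygon, #008000→cut S742 F946: (130.56,228.08) → (193.58,26.08) → (59.65,219.17) → (77.38,119.78) → (161.95,106.79) → (130.56,228.08) (closed)

[2] `<polygon>` regular polygon, #008000→cut S742 F946: (55.88,115.99) → (34.42,113.05) → (17.17,126.14) → (14.23,147.60) → (27.32,164.85) → (48.78,167.79) → (66.03,154.70) → (68.97,133.24) → (55.88,115.99) (closed)

G21
G90
G0 X130.56 Y228.08
M3 S742
G1 X193.58 Y26.08 F946
G1 X59.65 Y219.17
G1 X77.38 Y119.78
G1 X161.95 Y106.79
G1 X130.56 Y228.08
M5
G0 X55.88 Y115.99
M3 S742
G1 X34.42 Y113.05 F946
G1 X17.17 Y126.14
G1 X14.23 Y147.60
G1 X27.32 Y164.85
G1 X48.78 Y167.79
G1 X66.03 Y154.70
G1 X68.97 Y133.24
G1 X55.88 Y115.99
M5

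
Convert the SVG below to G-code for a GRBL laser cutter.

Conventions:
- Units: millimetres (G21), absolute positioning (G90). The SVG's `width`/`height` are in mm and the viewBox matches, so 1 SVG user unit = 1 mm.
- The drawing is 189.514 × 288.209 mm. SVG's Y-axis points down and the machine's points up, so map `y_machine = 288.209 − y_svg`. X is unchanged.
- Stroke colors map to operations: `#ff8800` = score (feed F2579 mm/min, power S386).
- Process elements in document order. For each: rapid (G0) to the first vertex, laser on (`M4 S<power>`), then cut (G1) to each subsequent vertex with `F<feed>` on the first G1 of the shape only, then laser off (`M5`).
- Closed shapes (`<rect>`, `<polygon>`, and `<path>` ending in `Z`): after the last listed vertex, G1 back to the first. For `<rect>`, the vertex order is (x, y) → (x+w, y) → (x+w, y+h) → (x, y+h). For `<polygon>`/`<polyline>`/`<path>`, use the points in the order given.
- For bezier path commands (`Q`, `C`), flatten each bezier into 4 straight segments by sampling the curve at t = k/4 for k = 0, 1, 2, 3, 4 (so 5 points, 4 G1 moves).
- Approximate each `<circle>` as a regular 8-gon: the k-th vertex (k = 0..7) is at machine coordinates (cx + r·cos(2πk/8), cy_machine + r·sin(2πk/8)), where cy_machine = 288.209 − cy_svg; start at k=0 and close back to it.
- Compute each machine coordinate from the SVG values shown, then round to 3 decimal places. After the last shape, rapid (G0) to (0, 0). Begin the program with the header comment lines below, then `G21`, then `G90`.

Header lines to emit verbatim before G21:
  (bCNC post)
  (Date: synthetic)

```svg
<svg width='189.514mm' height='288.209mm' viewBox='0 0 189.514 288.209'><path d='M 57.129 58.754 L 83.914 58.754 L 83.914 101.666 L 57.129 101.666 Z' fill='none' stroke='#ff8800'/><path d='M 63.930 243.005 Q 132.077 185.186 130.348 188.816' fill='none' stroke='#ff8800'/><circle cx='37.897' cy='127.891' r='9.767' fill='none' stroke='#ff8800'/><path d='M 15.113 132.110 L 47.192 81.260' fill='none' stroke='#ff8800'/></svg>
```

(bCNC post)
(Date: synthetic)
G21
G90
G0 X57.129 Y229.455
M4 S386
G1 X83.914 Y229.455 F2579
G1 X83.914 Y186.543
G1 X57.129 Y186.543
G1 X57.129 Y229.455
M5
G0 X63.930 Y45.204
M4 S386
G1 X93.636 Y70.273 F2579
G1 X114.608 Y87.661
G1 X126.845 Y97.367
G1 X130.348 Y99.393
M5
G0 X47.664 Y160.318
M4 S386
G1 X44.803 Y167.224 F2579
G1 X37.897 Y170.085
G1 X30.991 Y167.224
G1 X28.130 Y160.318
G1 X30.991 Y153.412
G1 X37.897 Y150.551
G1 X44.803 Y153.412
G1 X47.664 Y160.318
M5
G0 X15.113 Y156.099
M4 S386
G1 X47.192 Y206.949 F2579
M5
G0 X0.000 Y0.000

viewBox `0 0 189.514 288.209` with mm width/height → 1 unit = 1 mm. Flip: y_m = 288.209 − y_svg.

**Shape 1** — `<path>` rectangle, stroke `#ff8800` → score (S386, F2579). Machine vertices: (57.129,229.455) → (83.914,229.455) → (83.914,186.543) → (57.129,186.543) → (57.129,229.455). Closed: final G1 returns to the first vertex.

**Shape 2** — `<path>` quadratic bezier, stroke `#ff8800` → score (S386, F2579). Control points (SVG): P0=(63.930,243.005), P1=(132.077,185.186), P2=(130.348,188.816); sampled at t=k/4. Machine vertices: (63.930,45.204) → (93.636,70.273) → (114.608,87.661) → (126.845,97.367) → (130.348,99.393). Open path.

**Shape 3** — `<circle>` circle, stroke `#ff8800` → score (S386, F2579). Machine vertices: (47.664,160.318) → (44.803,167.224) → (37.897,170.085) → (30.991,167.224) → (28.130,160.318) → (30.991,153.412) → (37.897,150.551) → (44.803,153.412) → (47.664,160.318). Closed: final G1 returns to the first vertex.

**Shape 4** — `<path>` line segment, stroke `#ff8800` → score (S386, F2579). Machine vertices: (15.113,156.099) → (47.192,206.949). Open path.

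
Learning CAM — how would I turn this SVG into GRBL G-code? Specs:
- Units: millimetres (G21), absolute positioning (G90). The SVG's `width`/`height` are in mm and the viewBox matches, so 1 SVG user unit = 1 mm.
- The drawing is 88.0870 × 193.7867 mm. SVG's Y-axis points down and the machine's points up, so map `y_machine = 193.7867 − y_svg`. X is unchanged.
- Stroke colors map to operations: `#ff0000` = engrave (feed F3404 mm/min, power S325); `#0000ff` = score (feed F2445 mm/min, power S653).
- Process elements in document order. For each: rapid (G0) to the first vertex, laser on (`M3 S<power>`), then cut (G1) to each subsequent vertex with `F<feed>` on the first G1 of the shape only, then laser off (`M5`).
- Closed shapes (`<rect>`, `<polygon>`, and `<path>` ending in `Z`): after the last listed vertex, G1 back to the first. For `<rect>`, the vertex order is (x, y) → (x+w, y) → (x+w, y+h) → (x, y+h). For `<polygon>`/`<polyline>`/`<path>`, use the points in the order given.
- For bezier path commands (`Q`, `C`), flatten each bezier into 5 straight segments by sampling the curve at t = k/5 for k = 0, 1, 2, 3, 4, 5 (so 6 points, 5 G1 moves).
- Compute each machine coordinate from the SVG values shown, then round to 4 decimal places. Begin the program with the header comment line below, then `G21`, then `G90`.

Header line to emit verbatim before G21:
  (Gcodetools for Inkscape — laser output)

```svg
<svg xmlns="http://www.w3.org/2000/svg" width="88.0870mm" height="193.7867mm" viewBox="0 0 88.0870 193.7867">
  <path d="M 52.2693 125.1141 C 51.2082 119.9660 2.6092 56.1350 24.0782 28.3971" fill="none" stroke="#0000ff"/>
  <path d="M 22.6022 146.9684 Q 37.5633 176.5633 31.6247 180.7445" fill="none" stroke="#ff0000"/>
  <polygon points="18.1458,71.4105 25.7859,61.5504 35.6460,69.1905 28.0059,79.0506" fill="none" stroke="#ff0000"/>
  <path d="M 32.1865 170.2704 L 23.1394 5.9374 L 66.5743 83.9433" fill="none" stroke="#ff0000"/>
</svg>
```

(Gcodetools for Inkscape — laser output)
G21
G90
G0 X52.2693 Y68.6726
M3 S653
G1 X46.8689 Y78.0452 F2445
G1 X35.7046 Y96.9524
G1 X24.4213 Y120.8451
G1 X18.6641 Y145.1739
G1 X24.0782 Y165.3896
M5
G0 X22.6022 Y46.8183
M3 S325
G1 X27.7507 Y35.9969 F3404
G1 X31.2271 Y27.2086
G1 X33.0316 Y20.4534
G1 X33.1642 Y15.7312
G1 X31.6247 Y13.0422
M5
G0 X18.1458 Y122.3762
M3 S325
G1 X25.7859 Y132.2363 F3404
G1 X35.6460 Y124.5962
G1 X28.0059 Y114.7361
G1 X18.1458 Y122.3762
M5
G0 X32.1865 Y23.5163
M3 S325
G1 X23.1394 Y187.8493 F3404
G1 X66.5743 Y109.8434
M5

1 u = 1 mm; y_m = 193.7867 − y.

[1] `<path>` cubic bezier, #0000ff→score S653 F2445: (52.2693,68.6726) → (46.8689,78.0452) → (35.7046,96.9524) → (24.4213,120.8451) → (18.6641,145.1739) → (24.0782,165.3896)

[2] `<path>` quadratic bezier, #ff0000→engrave S325 F3404: (22.6022,46.8183) → (27.7507,35.9969) → (31.2271,27.2086) → (33.0316,20.4534) → (33.1642,15.7312) → (31.6247,13.0422)

[3] `<polygon>` regular polygon, #ff0000→engrave S325 F3404: (18.1458,122.3762) → (25.7859,132.2363) → (35.6460,124.5962) → (28.0059,114.7361) → (18.1458,122.3762) (closed)

[4] `<path>` open polyline, #ff0000→engrave S325 F3404: (32.1865,23.5163) → (23.1394,187.8493) → (66.5743,109.8434)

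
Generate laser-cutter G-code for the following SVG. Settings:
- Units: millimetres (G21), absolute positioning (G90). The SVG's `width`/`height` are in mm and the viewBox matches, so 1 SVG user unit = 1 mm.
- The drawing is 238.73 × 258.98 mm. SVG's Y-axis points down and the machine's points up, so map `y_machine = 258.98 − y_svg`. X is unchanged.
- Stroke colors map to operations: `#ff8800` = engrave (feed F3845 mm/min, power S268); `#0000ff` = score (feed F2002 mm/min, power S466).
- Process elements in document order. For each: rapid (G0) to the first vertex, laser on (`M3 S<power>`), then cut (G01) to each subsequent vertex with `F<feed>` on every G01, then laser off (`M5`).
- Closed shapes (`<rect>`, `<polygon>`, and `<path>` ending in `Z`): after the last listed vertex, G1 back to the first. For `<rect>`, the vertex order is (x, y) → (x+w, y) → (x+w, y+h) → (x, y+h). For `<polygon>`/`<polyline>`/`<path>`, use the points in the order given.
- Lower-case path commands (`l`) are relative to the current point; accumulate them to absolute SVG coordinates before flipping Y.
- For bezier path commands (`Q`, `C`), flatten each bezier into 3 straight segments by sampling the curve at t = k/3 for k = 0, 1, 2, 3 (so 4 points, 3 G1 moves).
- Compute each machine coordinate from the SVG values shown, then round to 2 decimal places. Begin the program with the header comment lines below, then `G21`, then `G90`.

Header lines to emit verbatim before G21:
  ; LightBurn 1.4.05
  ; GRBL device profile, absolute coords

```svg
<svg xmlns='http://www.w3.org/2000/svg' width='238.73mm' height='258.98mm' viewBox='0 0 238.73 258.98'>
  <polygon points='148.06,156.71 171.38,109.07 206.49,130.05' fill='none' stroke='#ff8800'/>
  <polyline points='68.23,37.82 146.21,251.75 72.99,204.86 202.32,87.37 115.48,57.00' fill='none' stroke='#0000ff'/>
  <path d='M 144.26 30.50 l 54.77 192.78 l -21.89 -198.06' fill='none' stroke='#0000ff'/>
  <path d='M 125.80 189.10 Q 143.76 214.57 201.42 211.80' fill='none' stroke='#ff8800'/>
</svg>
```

; LightBurn 1.4.05
; GRBL device profile, absolute coords
G21
G90
G0 X148.06 Y102.27
M3 S268
G01 X171.38 Y149.91 F3845
G01 X206.49 Y128.93 F3845
G01 X148.06 Y102.27 F3845
M5
G0 X68.23 Y221.16
M3 S466
G01 X146.21 Y7.23 F2002
G01 X72.99 Y54.12 F2002
G01 X202.32 Y171.61 F2002
G01 X115.48 Y201.98 F2002
M5
G0 X144.26 Y228.48
M3 S466
G01 X199.03 Y35.70 F2002
G01 X177.14 Y233.76 F2002
M5
G0 X125.80 Y69.88
M3 S268
G01 X142.18 Y56.04 F3845
G01 X167.39 Y48.47 F3845
G01 X201.42 Y47.18 F3845
M5

Since the viewBox matches the mm dimensions, user units are millimetres directly. The only transform is the Y-flip y_m = 258.98 − y_svg.

Shape 1 is a closed polygon drawn with `<polygon>`. Its stroke #ff8800 means engrave at S268, F3845. After flipping Y the toolpath is (148.06,102.27) → (171.38,149.91) → (206.49,128.93) → (148.06,102.27), returning to the start.

Shape 2 is a open polyline drawn with `<polyline>`. Its stroke #0000ff means score at S466, F2002. After flipping Y the toolpath is (68.23,221.16) → (146.21,7.23) → (72.99,54.12) → (202.32,171.61) → (115.48,201.98).

Shape 3 is a open polyline drawn with `<path>`. Its stroke #0000ff means score at S466, F2002. After flipping Y the toolpath is (144.26,228.48) → (199.03,35.70) → (177.14,233.76).

Shape 4 is a quadratic bezier drawn with `<path>`. Its stroke #ff8800 means engrave at S268, F3845. After flipping Y the toolpath is (125.80,69.88) → (142.18,56.04) → (167.39,48.47) → (201.42,47.18).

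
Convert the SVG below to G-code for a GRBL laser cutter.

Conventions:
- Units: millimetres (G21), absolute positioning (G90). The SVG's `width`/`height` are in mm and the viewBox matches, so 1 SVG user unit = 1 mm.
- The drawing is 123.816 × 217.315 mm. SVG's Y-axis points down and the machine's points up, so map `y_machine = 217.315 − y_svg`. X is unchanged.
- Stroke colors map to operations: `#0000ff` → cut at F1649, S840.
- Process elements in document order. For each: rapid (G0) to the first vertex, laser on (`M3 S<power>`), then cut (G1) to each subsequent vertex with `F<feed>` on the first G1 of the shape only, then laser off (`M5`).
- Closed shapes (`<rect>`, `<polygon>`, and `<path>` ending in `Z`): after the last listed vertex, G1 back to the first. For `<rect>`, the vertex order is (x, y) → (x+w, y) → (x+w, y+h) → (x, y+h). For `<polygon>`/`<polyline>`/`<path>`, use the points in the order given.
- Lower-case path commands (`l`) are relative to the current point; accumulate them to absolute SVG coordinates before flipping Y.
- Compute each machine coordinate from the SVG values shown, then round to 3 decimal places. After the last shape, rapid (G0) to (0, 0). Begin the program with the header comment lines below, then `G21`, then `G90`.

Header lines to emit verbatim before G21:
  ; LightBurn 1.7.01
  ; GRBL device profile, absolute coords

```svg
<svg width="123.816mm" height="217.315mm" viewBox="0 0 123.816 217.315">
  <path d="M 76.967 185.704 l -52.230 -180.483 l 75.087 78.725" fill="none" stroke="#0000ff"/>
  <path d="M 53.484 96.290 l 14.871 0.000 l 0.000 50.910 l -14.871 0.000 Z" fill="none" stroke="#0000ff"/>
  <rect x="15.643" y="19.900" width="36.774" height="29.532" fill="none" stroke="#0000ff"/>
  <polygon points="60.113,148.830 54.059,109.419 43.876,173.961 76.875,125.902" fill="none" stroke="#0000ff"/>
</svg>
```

1 u = 1 mm; y_m = 217.315 − y.

[1] `<path>` open polyline, #0000ff→cut S840 F1649: (76.967,31.611) → (24.737,212.094) → (99.824,133.369)

[2] `<path>` rectangle, #0000ff→cut S840 F1649: (53.484,121.025) → (68.355,121.025) → (68.355,70.115) → (53.484,70.115) → (53.484,121.025) (closed)

[3] `<rect>` rectangle, #0000ff→cut S840 F1649: (15.643,197.415) → (52.417,197.415) → (52.417,167.883) → (15.643,167.883) → (15.643,197.415) (closed)

[4] `<polygon>` closed polygon, #0000ff→cut S840 F1649: (60.113,68.485) → (54.059,107.896) → (43.876,43.354) → (76.875,91.413) → (60.113,68.485) (closed)

; LightBurn 1.7.01
; GRBL device profile, absolute coords
G21
G90
G0 X76.967 Y31.611
M3 S840
G1 X24.737 Y212.094 F1649
G1 X99.824 Y133.369
M5
G0 X53.484 Y121.025
M3 S840
G1 X68.355 Y121.025 F1649
G1 X68.355 Y70.115
G1 X53.484 Y70.115
G1 X53.484 Y121.025
M5
G0 X15.643 Y197.415
M3 S840
G1 X52.417 Y197.415 F1649
G1 X52.417 Y167.883
G1 X15.643 Y167.883
G1 X15.643 Y197.415
M5
G0 X60.113 Y68.485
M3 S840
G1 X54.059 Y107.896 F1649
G1 X43.876 Y43.354
G1 X76.875 Y91.413
G1 X60.113 Y68.485
M5
G0 X0.000 Y0.000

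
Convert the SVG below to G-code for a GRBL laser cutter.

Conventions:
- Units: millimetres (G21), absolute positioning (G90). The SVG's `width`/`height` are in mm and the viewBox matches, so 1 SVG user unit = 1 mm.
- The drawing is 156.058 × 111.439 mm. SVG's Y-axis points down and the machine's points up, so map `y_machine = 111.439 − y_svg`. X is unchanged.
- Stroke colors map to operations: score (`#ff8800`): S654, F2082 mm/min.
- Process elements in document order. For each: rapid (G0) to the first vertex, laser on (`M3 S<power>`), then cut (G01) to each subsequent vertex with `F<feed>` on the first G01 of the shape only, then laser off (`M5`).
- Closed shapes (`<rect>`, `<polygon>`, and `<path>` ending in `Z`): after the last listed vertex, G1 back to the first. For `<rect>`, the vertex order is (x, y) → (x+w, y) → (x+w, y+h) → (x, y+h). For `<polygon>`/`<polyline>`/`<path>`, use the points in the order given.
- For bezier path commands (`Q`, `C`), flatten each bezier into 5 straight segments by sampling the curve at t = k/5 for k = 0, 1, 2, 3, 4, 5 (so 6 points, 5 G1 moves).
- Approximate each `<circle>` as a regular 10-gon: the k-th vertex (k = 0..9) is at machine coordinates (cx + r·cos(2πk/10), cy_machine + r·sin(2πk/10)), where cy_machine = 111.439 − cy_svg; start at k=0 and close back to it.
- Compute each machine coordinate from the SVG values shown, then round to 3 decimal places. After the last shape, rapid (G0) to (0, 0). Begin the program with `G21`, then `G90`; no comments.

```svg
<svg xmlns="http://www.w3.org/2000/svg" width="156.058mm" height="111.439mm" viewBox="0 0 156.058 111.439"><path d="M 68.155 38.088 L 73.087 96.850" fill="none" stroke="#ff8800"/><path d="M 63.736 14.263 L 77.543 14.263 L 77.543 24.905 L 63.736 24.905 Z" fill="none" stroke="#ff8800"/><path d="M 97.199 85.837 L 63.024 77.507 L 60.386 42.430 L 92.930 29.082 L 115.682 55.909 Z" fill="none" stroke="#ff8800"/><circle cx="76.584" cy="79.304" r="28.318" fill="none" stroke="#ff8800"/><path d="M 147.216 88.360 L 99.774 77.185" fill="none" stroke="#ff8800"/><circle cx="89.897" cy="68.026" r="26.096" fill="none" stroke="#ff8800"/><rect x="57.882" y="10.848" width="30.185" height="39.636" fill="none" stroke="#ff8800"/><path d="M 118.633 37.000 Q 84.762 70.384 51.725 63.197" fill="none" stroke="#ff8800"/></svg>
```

G21
G90
G0 X68.155 Y73.351
M3 S654
G01 X73.087 Y14.589 F2082
M5
G0 X63.736 Y97.176
M3 S654
G01 X77.543 Y97.176 F2082
G01 X77.543 Y86.534
G01 X63.736 Y86.534
G01 X63.736 Y97.176
M5
G0 X97.199 Y25.602
M3 S654
G01 X63.024 Y33.932 F2082
G01 X60.386 Y69.009
G01 X92.930 Y82.357
G01 X115.682 Y55.530
G01 X97.199 Y25.602
M5
G0 X104.902 Y32.135
M3 S654
G01 X99.494 Y48.780 F2082
G01 X85.335 Y59.067
G01 X67.833 Y59.067
G01 X53.674 Y48.780
G01 X48.266 Y32.135
G01 X53.674 Y15.490
G01 X67.833 Y5.203
G01 X85.335 Y5.203
G01 X99.494 Y15.490
G01 X104.902 Y32.135
M5
G0 X147.216 Y23.079
M3 S654
G01 X99.774 Y34.254 F2082
M5
G0 X115.993 Y43.413
M3 S654
G01 X111.009 Y58.752 F2082
G01 X97.961 Y68.232
G01 X81.833 Y68.232
G01 X68.785 Y58.752
G01 X63.801 Y43.413
G01 X68.785 Y28.074
G01 X81.833 Y18.594
G01 X97.961 Y18.594
G01 X111.009 Y28.074
G01 X115.993 Y43.413
M5
G0 X57.882 Y100.591
M3 S654
G01 X88.067 Y100.591 F2082
G01 X88.067 Y60.955
G01 X57.882 Y60.955
G01 X57.882 Y100.591
M5
G0 X118.633 Y74.439
M3 S654
G01 X105.118 Y62.708 F2082
G01 X91.670 Y54.223
G01 X78.288 Y48.984
G01 X64.973 Y46.990
G01 X51.725 Y48.242
M5
G0 X0.000 Y0.000

1 u = 1 mm; y_m = 111.439 − y.

[1] `<path>` line segment, #ff8800→score S654 F2082: (68.155,73.351) → (73.087,14.589)

[2] `<path>` rectangle, #ff8800→score S654 F2082: (63.736,97.176) → (77.543,97.176) → (77.543,86.534) → (63.736,86.534) → (63.736,97.176) (closed)

[3] `<path>` regular polygon, #ff8800→score S654 F2082: (97.199,25.602) → (63.024,33.932) → (60.386,69.009) → (92.930,82.357) → (115.682,55.530) → (97.199,25.602) (closed)

[4] `<circle>` circle, #ff8800→score S654 F2082: (104.902,32.135) → (99.494,48.780) → (85.335,59.067) → (67.833,59.067) → (53.674,48.780) → (48.266,32.135) → (53.674,15.490) → (67.833,5.203) → (85.335,5.203) → (99.494,15.490) → (104.902,32.135) (closed)

[5] `<path>` line segment, #ff8800→score S654 F2082: (147.216,23.079) → (99.774,34.254)

[6] `<circle>` circle, #ff8800→score S654 F2082: (115.993,43.413) → (111.009,58.752) → (97.961,68.232) → (81.833,68.232) → (68.785,58.752) → (63.801,43.413) → (68.785,28.074) → (81.833,18.594) → (97.961,18.594) → (111.009,28.074) → (115.993,43.413) (closed)

[7] `<rect>` rectangle, #ff8800→score S654 F2082: (57.882,100.591) → (88.067,100.591) → (88.067,60.955) → (57.882,60.955) → (57.882,100.591) (closed)

[8] `<path>` quadratic bezier, #ff8800→score S654 F2082: (118.633,74.439) → (105.118,62.708) → (91.670,54.223) → (78.288,48.984) → (64.973,46.990) → (51.725,48.242)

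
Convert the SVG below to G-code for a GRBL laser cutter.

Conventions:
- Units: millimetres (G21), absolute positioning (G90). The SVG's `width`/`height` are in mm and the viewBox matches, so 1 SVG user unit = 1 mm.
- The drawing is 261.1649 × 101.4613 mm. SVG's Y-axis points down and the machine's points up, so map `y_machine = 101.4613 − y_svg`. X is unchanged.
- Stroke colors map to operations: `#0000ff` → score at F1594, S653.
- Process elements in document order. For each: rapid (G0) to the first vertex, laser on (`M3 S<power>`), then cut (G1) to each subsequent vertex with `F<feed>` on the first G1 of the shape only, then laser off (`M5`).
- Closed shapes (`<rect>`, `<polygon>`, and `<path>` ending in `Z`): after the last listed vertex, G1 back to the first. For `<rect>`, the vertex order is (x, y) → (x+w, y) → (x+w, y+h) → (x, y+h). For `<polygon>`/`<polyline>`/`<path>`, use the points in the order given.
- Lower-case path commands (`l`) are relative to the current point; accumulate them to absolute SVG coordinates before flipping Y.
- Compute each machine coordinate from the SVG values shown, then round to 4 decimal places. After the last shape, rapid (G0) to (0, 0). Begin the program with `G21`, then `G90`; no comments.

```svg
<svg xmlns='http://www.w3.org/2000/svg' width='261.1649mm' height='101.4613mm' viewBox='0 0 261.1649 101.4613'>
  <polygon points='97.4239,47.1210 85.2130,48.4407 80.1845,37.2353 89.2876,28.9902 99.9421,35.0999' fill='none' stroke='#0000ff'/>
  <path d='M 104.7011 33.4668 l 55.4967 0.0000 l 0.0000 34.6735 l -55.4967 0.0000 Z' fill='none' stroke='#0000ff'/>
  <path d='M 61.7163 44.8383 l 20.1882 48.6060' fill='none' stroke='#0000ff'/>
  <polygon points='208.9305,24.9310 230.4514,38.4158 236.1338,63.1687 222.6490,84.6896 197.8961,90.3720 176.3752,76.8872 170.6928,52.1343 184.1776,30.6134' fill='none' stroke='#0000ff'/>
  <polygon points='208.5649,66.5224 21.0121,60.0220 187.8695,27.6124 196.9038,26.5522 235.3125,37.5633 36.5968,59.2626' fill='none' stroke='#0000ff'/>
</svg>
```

G21
G90
G0 X97.4239 Y54.3403
M3 S653
G1 X85.2130 Y53.0206 F1594
G1 X80.1845 Y64.2260
G1 X89.2876 Y72.4711
G1 X99.9421 Y66.3614
G1 X97.4239 Y54.3403
M5
G0 X104.7011 Y67.9945
M3 S653
G1 X160.1978 Y67.9945 F1594
G1 X160.1978 Y33.3210
G1 X104.7011 Y33.3210
G1 X104.7011 Y67.9945
M5
G0 X61.7163 Y56.6230
M3 S653
G1 X81.9045 Y8.0170 F1594
M5
G0 X208.9305 Y76.5303
M3 S653
G1 X230.4514 Y63.0455 F1594
G1 X236.1338 Y38.2926
G1 X222.6490 Y16.7717
G1 X197.8961 Y11.0893
G1 X176.3752 Y24.5741
G1 X170.6928 Y49.3270
G1 X184.1776 Y70.8479
G1 X208.9305 Y76.5303
M5
G0 X208.5649 Y34.9389
M3 S653
G1 X21.0121 Y41.4393 F1594
G1 X187.8695 Y73.8489
G1 X196.9038 Y74.9091
G1 X235.3125 Y63.8980
G1 X36.5968 Y42.1987
G1 X208.5649 Y34.9389
M5
G0 X0.0000 Y0.0000

Since the viewBox matches the mm dimensions, user units are millimetres directly. The only transform is the Y-flip y_m = 101.4613 − y_svg.

Shape 1 is a regular polygon drawn with `<polygon>`. Its stroke #0000ff means score at S653, F1594. After flipping Y the toolpath is (97.4239,54.3403) → (85.2130,53.0206) → (80.1845,64.2260) → (89.2876,72.4711) → (99.9421,66.3614) → (97.4239,54.3403), returning to the start.

Shape 2 is a rectangle drawn with `<path>`. Its stroke #0000ff means score at S653, F1594. After flipping Y the toolpath is (104.7011,67.9945) → (160.1978,67.9945) → (160.1978,33.3210) → (104.7011,33.3210) → (104.7011,67.9945), returning to the start.

Shape 3 is a line segment drawn with `<path>`. Its stroke #0000ff means score at S653, F1594. After flipping Y the toolpath is (61.7163,56.6230) → (81.9045,8.0170).

Shape 4 is a regular polygon drawn with `<polygon>`. Its stroke #0000ff means score at S653, F1594. After flipping Y the toolpath is (208.9305,76.5303) → (230.4514,63.0455) → (236.1338,38.2926) → (222.6490,16.7717) → (197.8961,11.0893) → (176.3752,24.5741) → (170.6928,49.3270) → (184.1776,70.8479) → (208.9305,76.5303), returning to the start.

Shape 5 is a closed polygon drawn with `<polygon>`. Its stroke #0000ff means score at S653, F1594. After flipping Y the toolpath is (208.5649,34.9389) → (21.0121,41.4393) → (187.8695,73.8489) → (196.9038,74.9091) → (235.3125,63.8980) → (36.5968,42.1987) → (208.5649,34.9389), returning to the start.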